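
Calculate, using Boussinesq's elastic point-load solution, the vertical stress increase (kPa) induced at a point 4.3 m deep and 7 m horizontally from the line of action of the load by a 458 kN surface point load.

Δσ_z ≈ 0.465 kPa

Boussinesq vertical stress below a point load on an elastic half-space:
Δσ_z = 3P/(2πz²) · [1 + (r/z)²]^(−5/2)
r/z = 7/4.3 = 1.6279; [1+(r/z)²]^(−5/2) = 0.039287.
Δσ_z = 3×458/(2π×4.3²) × 0.039287 = 11.827 × 0.039287 = 0.4646 kPa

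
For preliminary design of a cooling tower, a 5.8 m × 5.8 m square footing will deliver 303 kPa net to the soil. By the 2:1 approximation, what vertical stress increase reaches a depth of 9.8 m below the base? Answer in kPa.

By the 2:1 method the load spreads at 1 horizontal : 2 vertical, so at depth z the loaded area has grown by z in each plan dimension:
Δσ = qBL/((B+z)(L+z)) = 303×5.8×5.8/((5.8+9.8)(5.8+9.8)) = 41.884 kPa

Δσ_z ≈ 41.9 kPa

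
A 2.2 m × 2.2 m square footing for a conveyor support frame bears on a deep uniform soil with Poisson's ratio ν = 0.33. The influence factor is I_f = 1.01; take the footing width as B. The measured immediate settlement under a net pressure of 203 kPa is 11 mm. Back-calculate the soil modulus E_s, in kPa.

E_s ≈ 36500 kPa

S_e = q·B·(1−ν²)/E_s · I_f  ⇒  E_s = q·B·(1−ν²)·I_f / S_e.
E_s = 203 × 2.2 × 0.8911 × 1.01 / 0.011 = 36540 kPa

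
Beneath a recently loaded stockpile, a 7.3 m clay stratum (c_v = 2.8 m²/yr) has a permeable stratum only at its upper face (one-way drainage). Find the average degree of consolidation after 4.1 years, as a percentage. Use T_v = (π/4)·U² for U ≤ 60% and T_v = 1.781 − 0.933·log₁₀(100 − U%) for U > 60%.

U ≈ 52.4 %

Drainage path length: H_d = H = 7.3 m (single drainage).
T_v = c_v·t/H_d² = 2.8×4.1/7.3² = 0.21543.
T_v = 0.21543 corresponds to the U ≤ 60% branch:
U = √(4T_v/π) = 0.5237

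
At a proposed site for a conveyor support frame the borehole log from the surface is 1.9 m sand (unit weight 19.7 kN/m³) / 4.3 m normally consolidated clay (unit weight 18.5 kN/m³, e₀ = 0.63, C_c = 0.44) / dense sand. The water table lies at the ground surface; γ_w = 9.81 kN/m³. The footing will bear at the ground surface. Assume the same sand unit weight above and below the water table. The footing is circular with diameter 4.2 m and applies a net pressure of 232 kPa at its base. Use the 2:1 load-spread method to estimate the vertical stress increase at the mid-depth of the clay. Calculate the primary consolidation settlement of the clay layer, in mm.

Mid-depth of clay below the ground surface: z = 1.9 + 4.3/2 = 4.05 m.
Total vertical stress at mid-clay: σ_v = 19.7×1.9 + 18.5×2.15 = 77.205 kPa.
Pore pressure: u = 9.81×(4.05 − 0) = 39.73 kPa.
Initial effective stress: σ'_0 = σ_v − u = 77.205 − 39.73 = 37.475 kPa.
Stress increase at mid-clay by the 2:1 spreading method:
Δσ ≈ qD²/(D+z)² = 232×4.2²/(4.2+4.05)² = 60.128 kPa
Final effective stress: σ'_f = σ'_0 + Δσ = 37.475 + 60.128 = 97.603 kPa.
Normally consolidated clay, so the full stress increment lies on the virgin compression line:
S_c = C_c·H/(1+e₀)·log₁₀(σ'_f/σ'_0) = 0.44×4.3/(1+0.63)×log₁₀(97.603/37.475)
    = 1.1607 × 0.41572 = 0.4825 m

S_c ≈ 483 mm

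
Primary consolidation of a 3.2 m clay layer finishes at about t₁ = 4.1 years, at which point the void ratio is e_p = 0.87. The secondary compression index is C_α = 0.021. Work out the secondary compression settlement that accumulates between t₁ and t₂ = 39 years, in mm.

Secondary compression: S_s = C_α·H/(1+e_p)·log₁₀(t₂/t₁)
S_s = 0.021×3.2/(1+0.87)×log₁₀(39/4.1)
    = 0.03594 × 0.9783 = 0.03516 m

S_s ≈ 35.2 mm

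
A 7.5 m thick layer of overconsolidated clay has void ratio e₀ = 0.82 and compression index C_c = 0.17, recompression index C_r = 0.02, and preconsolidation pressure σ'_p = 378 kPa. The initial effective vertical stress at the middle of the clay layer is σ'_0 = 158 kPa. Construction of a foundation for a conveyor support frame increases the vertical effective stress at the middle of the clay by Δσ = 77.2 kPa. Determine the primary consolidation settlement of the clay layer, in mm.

Final effective stress: σ'_f = 158 + 77.2 = 235.2 kPa.
σ'_f = 235.2 ≤ σ'_p = 378 kPa, so the clay remains overconsolidated and only the recompression index applies:
S_c = C_r·H/(1+e₀)·log₁₀(σ'_f/σ'_0) = 0.02×7.5/1.82×log₁₀(235.2/158)
    = 0.082418 × 0.17278 = 0.01424 m

S_c ≈ 14.2 mm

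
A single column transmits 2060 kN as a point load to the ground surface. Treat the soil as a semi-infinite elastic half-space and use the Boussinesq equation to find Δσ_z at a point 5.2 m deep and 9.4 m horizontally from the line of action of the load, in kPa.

Δσ_z ≈ 0.967 kPa

Boussinesq vertical stress below a point load on an elastic half-space:
Δσ_z = 3P/(2πz²) · [1 + (r/z)²]^(−5/2)
r/z = 9.4/5.2 = 1.8077; [1+(r/z)²]^(−5/2) = 0.026577.
Δσ_z = 3×2060/(2π×5.2²) × 0.026577 = 36.375 × 0.026577 = 0.9667 kPa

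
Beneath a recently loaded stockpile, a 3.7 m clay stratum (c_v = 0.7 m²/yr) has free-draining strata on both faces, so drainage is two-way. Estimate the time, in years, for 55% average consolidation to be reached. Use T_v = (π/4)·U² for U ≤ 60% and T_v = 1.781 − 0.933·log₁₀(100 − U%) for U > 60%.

Drainage path length: H_d = H/2 = 1.85 m (double drainage).
U ≤ 60%: T_v = (π/4)·U² = (π/4)×0.55² = 0.23758.
t = T_v·H_d²/c_v = 0.23758×1.85²/0.7 = 1.162 years.

t ≈ 1.16 years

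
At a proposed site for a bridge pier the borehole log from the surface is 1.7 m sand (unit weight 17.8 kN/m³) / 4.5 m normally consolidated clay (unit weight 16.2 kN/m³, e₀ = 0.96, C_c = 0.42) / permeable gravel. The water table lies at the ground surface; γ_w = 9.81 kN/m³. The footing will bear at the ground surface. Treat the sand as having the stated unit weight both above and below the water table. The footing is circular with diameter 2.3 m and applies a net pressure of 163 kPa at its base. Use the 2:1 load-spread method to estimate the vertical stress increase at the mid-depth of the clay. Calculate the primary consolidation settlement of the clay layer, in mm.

S_c ≈ 244 mm

Mid-depth of clay below the ground surface: z = 1.7 + 4.5/2 = 3.95 m.
Total vertical stress at mid-clay: σ_v = 17.8×1.7 + 16.2×2.25 = 66.71 kPa.
Pore pressure: u = 9.81×(3.95 − 0) = 38.75 kPa.
Initial effective stress: σ'_0 = σ_v − u = 66.71 − 38.75 = 27.96 kPa.
Stress increase at mid-clay by the 2:1 spreading method:
Δσ ≈ qD²/(D+z)² = 163×2.3²/(2.3+3.95)² = 22.074 kPa
Final effective stress: σ'_f = σ'_0 + Δσ = 27.96 + 22.074 = 50.034 kPa.
Normally consolidated clay, so the full stress increment lies on the virgin compression line:
S_c = C_c·H/(1+e₀)·log₁₀(σ'_f/σ'_0) = 0.42×4.5/(1+0.96)×log₁₀(50.034/27.96)
    = 0.96429 × 0.25273 = 0.2437 m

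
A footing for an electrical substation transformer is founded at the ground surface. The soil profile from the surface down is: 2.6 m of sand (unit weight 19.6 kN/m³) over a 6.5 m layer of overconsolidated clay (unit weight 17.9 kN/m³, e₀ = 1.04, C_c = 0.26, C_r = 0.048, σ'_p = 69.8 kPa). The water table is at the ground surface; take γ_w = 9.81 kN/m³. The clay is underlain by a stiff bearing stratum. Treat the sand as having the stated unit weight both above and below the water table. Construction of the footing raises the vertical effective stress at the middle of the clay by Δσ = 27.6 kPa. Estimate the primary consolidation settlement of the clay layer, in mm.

S_c ≈ 66 mm

Mid-depth of clay below the ground surface: z = 2.6 + 6.5/2 = 5.85 m.
Total vertical stress at mid-clay: σ_v = 19.6×2.6 + 17.9×3.25 = 109.14 kPa.
Pore pressure: u = 9.81×(5.85 − 0) = 57.389 kPa.
Initial effective stress: σ'_0 = σ_v − u = 109.14 − 57.389 = 51.751 kPa.
Final effective stress: σ'_f = 51.751 + 27.6 = 79.351 kPa.
σ'_f = 79.351 > σ'_p = 69.8 kPa, so the stress path crosses the preconsolidation pressure — recompression up to σ'_p, then virgin compression beyond:
S_c = H/(1+e₀)·[C_r·log₁₀(σ'_p/σ'_0) + C_c·log₁₀(σ'_f/σ'_p)]
    = 6.5/2.04 × [0.048×log₁₀(69.8/51.751) + 0.26×log₁₀(79.351/69.8)]
    = 3.1863 × [0.006237 + 0.014481] = 0.06601 m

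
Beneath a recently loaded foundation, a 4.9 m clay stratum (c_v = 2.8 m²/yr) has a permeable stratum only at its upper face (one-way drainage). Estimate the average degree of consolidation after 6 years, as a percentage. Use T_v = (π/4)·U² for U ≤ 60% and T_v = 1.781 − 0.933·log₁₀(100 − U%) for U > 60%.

U ≈ 85.6 %

Drainage path length: H_d = H = 4.9 m (single drainage).
T_v = c_v·t/H_d² = 2.8×6/4.9² = 0.69971.
T_v = 0.69971 corresponds to the U > 60% branch:
U = 1 − 10^((1.781 − T_v)/0.933)/100 = 0.8558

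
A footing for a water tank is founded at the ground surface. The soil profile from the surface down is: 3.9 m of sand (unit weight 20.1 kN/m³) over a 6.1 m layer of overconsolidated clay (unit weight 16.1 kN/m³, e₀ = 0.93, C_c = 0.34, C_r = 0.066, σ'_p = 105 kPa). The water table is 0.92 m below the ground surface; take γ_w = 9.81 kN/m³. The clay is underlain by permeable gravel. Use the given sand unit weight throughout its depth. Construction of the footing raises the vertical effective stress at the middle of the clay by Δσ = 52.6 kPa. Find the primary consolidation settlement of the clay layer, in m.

Mid-depth of clay below the ground surface: z = 3.9 + 6.1/2 = 6.95 m.
Total vertical stress at mid-clay: σ_v = 20.1×3.9 + 16.1×3.05 = 127.5 kPa.
Pore pressure: u = 9.81×(6.95 − 0.92) = 59.154 kPa.
Initial effective stress: σ'_0 = σ_v − u = 127.5 − 59.154 = 68.346 kPa.
Final effective stress: σ'_f = 68.346 + 52.6 = 120.95 kPa.
σ'_f = 120.95 > σ'_p = 105 kPa, so the stress path crosses the preconsolidation pressure — recompression up to σ'_p, then virgin compression beyond:
S_c = H/(1+e₀)·[C_r·log₁₀(σ'_p/σ'_0) + C_c·log₁₀(σ'_f/σ'_p)]
    = 6.1/1.93 × [0.066×log₁₀(105/68.346) + 0.34×log₁₀(120.95/105)]
    = 3.1606 × [0.012307 + 0.020882] = 0.1049 m

S_c ≈ 0.105 m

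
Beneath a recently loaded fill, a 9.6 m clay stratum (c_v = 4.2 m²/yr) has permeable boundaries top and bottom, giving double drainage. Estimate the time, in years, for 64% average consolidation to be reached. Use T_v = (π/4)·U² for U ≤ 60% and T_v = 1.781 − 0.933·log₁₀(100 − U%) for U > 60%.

t ≈ 1.8 years

Drainage path length: H_d = H/2 = 4.8 m (double drainage).
U > 60%: T_v = 1.781 − 0.933·log₁₀(100 − 64) = 0.32897.
t = T_v·H_d²/c_v = 0.32897×4.8²/4.2 = 1.805 years.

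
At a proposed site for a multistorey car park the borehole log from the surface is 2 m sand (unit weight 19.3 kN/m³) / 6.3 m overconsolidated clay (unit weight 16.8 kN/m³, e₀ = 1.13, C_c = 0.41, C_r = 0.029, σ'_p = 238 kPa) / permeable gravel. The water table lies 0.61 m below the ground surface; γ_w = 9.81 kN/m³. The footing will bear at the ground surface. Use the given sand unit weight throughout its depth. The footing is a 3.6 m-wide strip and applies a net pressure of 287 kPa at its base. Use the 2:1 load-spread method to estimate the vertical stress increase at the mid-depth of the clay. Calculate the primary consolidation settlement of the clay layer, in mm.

Mid-depth of clay below the ground surface: z = 2 + 6.3/2 = 5.15 m.
Total vertical stress at mid-clay: σ_v = 19.3×2 + 16.8×3.15 = 91.52 kPa.
Pore pressure: u = 9.81×(5.15 − 0.61) = 44.537 kPa.
Initial effective stress: σ'_0 = σ_v − u = 91.52 − 44.537 = 46.983 kPa.
Stress increase at mid-clay by the 2:1 spreading method:
Δσ = qB/(B+z) = 287×3.6/(3.6+5.15) = 118.08 kPa
Final effective stress: σ'_f = 46.983 + 118.08 = 165.06 kPa.
σ'_f = 165.06 ≤ σ'_p = 238 kPa, so the clay remains overconsolidated and only the recompression index applies:
S_c = C_r·H/(1+e₀)·log₁₀(σ'_f/σ'_0) = 0.029×6.3/2.13×log₁₀(165.06/46.983)
    = 0.085773 × 0.5457 = 0.04681 m

S_c ≈ 46.8 mm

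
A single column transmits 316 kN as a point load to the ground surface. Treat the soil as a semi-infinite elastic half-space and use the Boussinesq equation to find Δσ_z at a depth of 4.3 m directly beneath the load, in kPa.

Δσ_z ≈ 8.16 kPa

Boussinesq vertical stress below a point load on an elastic half-space:
Δσ_z = 3P/(2πz²) · [1 + (r/z)²]^(−5/2)
r/z = 0/4.3 = 0; [1+(r/z)²]^(−5/2) = 1.
Δσ_z = 3×316/(2π×4.3²) × 1 = 8.16 × 1 = 8.16 kPa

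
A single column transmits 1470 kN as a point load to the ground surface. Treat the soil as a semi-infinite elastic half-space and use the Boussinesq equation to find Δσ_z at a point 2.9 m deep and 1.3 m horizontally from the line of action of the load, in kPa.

Δσ_z ≈ 52.8 kPa

Boussinesq vertical stress below a point load on an elastic half-space:
Δσ_z = 3P/(2πz²) · [1 + (r/z)²]^(−5/2)
r/z = 1.3/2.9 = 0.44828; [1+(r/z)²]^(−5/2) = 0.63268.
Δσ_z = 3×1470/(2π×2.9²) × 0.63268 = 83.457 × 0.63268 = 52.8 kPa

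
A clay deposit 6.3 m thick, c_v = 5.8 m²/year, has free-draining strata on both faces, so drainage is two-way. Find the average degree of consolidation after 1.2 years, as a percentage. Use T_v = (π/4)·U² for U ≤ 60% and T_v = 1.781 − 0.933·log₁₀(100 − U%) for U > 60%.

Drainage path length: H_d = H/2 = 3.15 m (double drainage).
T_v = c_v·t/H_d² = 5.8×1.2/3.15² = 0.70144.
T_v = 0.70144 corresponds to the U > 60% branch:
U = 1 − 10^((1.781 − T_v)/0.933)/100 = 0.8564

U ≈ 85.6 %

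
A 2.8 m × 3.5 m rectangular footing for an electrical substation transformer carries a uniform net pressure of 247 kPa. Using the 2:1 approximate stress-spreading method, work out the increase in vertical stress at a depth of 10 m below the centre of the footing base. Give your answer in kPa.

By the 2:1 method the load spreads at 1 horizontal : 2 vertical, so at depth z the loaded area has grown by z in each plan dimension:
Δσ = qBL/((B+z)(L+z)) = 247×2.8×3.5/((2.8+10)(3.5+10)) = 14.008 kPa

Δσ_z ≈ 14 kPa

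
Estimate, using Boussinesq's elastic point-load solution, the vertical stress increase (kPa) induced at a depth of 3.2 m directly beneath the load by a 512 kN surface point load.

Δσ_z ≈ 23.9 kPa

Boussinesq vertical stress below a point load on an elastic half-space:
Δσ_z = 3P/(2πz²) · [1 + (r/z)²]^(−5/2)
r/z = 0/3.2 = 0; [1+(r/z)²]^(−5/2) = 1.
Δσ_z = 3×512/(2π×3.2²) × 1 = 23.873 × 1 = 23.87 kPa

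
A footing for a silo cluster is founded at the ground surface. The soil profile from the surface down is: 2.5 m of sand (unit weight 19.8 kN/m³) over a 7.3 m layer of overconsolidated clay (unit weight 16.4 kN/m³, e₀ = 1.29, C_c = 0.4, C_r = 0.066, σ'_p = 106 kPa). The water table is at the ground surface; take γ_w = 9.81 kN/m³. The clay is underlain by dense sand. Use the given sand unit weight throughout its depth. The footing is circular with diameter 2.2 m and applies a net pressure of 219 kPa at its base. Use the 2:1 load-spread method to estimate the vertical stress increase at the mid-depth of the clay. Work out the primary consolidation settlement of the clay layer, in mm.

Mid-depth of clay below the ground surface: z = 2.5 + 7.3/2 = 6.15 m.
Total vertical stress at mid-clay: σ_v = 19.8×2.5 + 16.4×3.65 = 109.36 kPa.
Pore pressure: u = 9.81×(6.15 − 0) = 60.332 kPa.
Initial effective stress: σ'_0 = σ_v − u = 109.36 − 60.332 = 49.028 kPa.
Stress increase at mid-clay by the 2:1 spreading method:
Δσ ≈ qD²/(D+z)² = 219×2.2²/(2.2+6.15)² = 15.203 kPa
Final effective stress: σ'_f = 49.028 + 15.203 = 64.231 kPa.
σ'_f = 64.231 ≤ σ'_p = 106 kPa, so the clay remains overconsolidated and only the recompression index applies:
S_c = C_r·H/(1+e₀)·log₁₀(σ'_f/σ'_0) = 0.066×7.3/2.29×log₁₀(64.231/49.028)
    = 0.21039 × 0.1173 = 0.02468 m

S_c ≈ 24.7 mm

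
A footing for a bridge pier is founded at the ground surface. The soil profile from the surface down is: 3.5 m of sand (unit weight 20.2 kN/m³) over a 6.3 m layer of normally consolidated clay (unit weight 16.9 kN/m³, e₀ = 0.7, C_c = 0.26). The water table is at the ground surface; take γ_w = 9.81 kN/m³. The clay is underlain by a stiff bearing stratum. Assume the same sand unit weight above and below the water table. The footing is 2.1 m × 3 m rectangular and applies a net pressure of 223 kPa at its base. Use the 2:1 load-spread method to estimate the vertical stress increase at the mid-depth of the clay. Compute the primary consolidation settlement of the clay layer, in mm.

Mid-depth of clay below the ground surface: z = 3.5 + 6.3/2 = 6.65 m.
Total vertical stress at mid-clay: σ_v = 20.2×3.5 + 16.9×3.15 = 123.94 kPa.
Pore pressure: u = 9.81×(6.65 − 0) = 65.237 kPa.
Initial effective stress: σ'_0 = σ_v − u = 123.94 − 65.237 = 58.703 kPa.
Stress increase at mid-clay by the 2:1 spreading method:
Δσ = qBL/((B+z)(L+z)) = 223×2.1×3/((2.1+6.65)(3+6.65)) = 16.638 kPa
Final effective stress: σ'_f = σ'_0 + Δσ = 58.703 + 16.638 = 75.341 kPa.
Normally consolidated clay, so the full stress increment lies on the virgin compression line:
S_c = C_c·H/(1+e₀)·log₁₀(σ'_f/σ'_0) = 0.26×6.3/(1+0.7)×log₁₀(75.341/58.703)
    = 0.96353 × 0.10837 = 0.1044 m

S_c ≈ 104 mm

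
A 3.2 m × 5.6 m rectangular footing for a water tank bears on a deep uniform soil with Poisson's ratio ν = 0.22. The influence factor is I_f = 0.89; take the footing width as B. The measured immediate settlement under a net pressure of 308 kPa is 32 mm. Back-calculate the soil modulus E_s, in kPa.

S_e = q·B·(1−ν²)/E_s · I_f  ⇒  E_s = q·B·(1−ν²)·I_f / S_e.
E_s = 308 × 3.2 × 0.9516 × 0.89 / 0.032 = 26090 kPa

E_s ≈ 26100 kPa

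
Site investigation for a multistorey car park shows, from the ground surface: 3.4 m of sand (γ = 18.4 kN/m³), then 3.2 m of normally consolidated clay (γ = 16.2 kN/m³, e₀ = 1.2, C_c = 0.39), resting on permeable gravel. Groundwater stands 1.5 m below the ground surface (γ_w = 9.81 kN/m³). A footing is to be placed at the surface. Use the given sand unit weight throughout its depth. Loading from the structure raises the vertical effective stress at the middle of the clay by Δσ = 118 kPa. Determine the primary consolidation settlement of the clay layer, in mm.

S_c ≈ 285 mm

Mid-depth of clay below the ground surface: z = 3.4 + 3.2/2 = 5 m.
Total vertical stress at mid-clay: σ_v = 18.4×3.4 + 16.2×1.6 = 88.48 kPa.
Pore pressure: u = 9.81×(5 − 1.5) = 34.335 kPa.
Initial effective stress: σ'_0 = σ_v − u = 88.48 − 34.335 = 54.145 kPa.
Final effective stress: σ'_f = σ'_0 + Δσ = 54.145 + 118 = 172.15 kPa.
Normally consolidated clay, so the full stress increment lies on the virgin compression line:
S_c = C_c·H/(1+e₀)·log₁₀(σ'_f/σ'_0) = 0.39×3.2/(1+1.2)×log₁₀(172.15/54.145)
    = 0.56727 × 0.50235 = 0.285 m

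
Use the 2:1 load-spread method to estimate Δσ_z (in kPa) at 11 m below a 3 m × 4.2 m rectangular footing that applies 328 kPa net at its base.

By the 2:1 method the load spreads at 1 horizontal : 2 vertical, so at depth z the loaded area has grown by z in each plan dimension:
Δσ = qBL/((B+z)(L+z)) = 328×3×4.2/((3+11)(4.2+11)) = 19.421 kPa

Δσ_z ≈ 19.4 kPa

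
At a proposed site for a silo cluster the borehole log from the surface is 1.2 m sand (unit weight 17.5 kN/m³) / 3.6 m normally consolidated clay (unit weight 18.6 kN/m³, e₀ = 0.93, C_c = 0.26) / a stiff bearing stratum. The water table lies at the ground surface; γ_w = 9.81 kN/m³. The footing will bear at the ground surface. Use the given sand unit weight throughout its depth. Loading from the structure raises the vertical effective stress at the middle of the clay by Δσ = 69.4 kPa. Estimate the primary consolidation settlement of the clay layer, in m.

Mid-depth of clay below the ground surface: z = 1.2 + 3.6/2 = 3 m.
Total vertical stress at mid-clay: σ_v = 17.5×1.2 + 18.6×1.8 = 54.48 kPa.
Pore pressure: u = 9.81×(3 − 0) = 29.43 kPa.
Initial effective stress: σ'_0 = σ_v − u = 54.48 − 29.43 = 25.05 kPa.
Final effective stress: σ'_f = σ'_0 + Δσ = 25.05 + 69.4 = 94.45 kPa.
Normally consolidated clay, so the full stress increment lies on the virgin compression line:
S_c = C_c·H/(1+e₀)·log₁₀(σ'_f/σ'_0) = 0.26×3.6/(1+0.93)×log₁₀(94.45/25.05)
    = 0.48497 × 0.57639 = 0.2795 m

S_c ≈ 0.28 m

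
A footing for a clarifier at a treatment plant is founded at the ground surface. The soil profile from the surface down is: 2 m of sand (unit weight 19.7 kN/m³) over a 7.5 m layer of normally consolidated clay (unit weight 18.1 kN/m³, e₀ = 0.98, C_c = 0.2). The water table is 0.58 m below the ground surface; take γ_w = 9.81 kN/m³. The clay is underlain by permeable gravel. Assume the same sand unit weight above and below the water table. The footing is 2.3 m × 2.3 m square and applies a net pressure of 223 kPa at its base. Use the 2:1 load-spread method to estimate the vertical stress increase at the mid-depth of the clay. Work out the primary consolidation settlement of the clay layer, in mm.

S_c ≈ 91.8 mm

Mid-depth of clay below the ground surface: z = 2 + 7.5/2 = 5.75 m.
Total vertical stress at mid-clay: σ_v = 19.7×2 + 18.1×3.75 = 107.28 kPa.
Pore pressure: u = 9.81×(5.75 − 0.58) = 50.718 kPa.
Initial effective stress: σ'_0 = σ_v − u = 107.28 − 50.718 = 56.562 kPa.
Stress increase at mid-clay by the 2:1 spreading method:
Δσ = qBL/((B+z)(L+z)) = 223×2.3×2.3/((2.3+5.75)(2.3+5.75)) = 18.204 kPa
Final effective stress: σ'_f = σ'_0 + Δσ = 56.562 + 18.204 = 74.766 kPa.
Normally consolidated clay, so the full stress increment lies on the virgin compression line:
S_c = C_c·H/(1+e₀)·log₁₀(σ'_f/σ'_0) = 0.2×7.5/(1+0.98)×log₁₀(74.766/56.562)
    = 0.75758 × 0.12118 = 0.0918 m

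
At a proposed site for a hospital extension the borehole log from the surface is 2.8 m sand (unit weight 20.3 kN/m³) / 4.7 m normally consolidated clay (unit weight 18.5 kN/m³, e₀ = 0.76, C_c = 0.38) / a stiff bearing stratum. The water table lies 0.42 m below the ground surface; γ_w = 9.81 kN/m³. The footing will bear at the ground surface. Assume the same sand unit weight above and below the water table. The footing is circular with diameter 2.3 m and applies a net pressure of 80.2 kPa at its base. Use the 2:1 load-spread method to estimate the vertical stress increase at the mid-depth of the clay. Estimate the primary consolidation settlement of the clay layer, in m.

Mid-depth of clay below the ground surface: z = 2.8 + 4.7/2 = 5.15 m.
Total vertical stress at mid-clay: σ_v = 20.3×2.8 + 18.5×2.35 = 100.31 kPa.
Pore pressure: u = 9.81×(5.15 − 0.42) = 46.401 kPa.
Initial effective stress: σ'_0 = σ_v − u = 100.31 − 46.401 = 53.909 kPa.
Stress increase at mid-clay by the 2:1 spreading method:
Δσ ≈ qD²/(D+z)² = 80.2×2.3²/(2.3+5.15)² = 7.6439 kPa
Final effective stress: σ'_f = σ'_0 + Δσ = 53.909 + 7.6439 = 61.553 kPa.
Normally consolidated clay, so the full stress increment lies on the virgin compression line:
S_c = C_c·H/(1+e₀)·log₁₀(σ'_f/σ'_0) = 0.38×4.7/(1+0.76)×log₁₀(61.553/53.909)
    = 1.0148 × 0.057588 = 0.05844 m

S_c ≈ 0.0584 m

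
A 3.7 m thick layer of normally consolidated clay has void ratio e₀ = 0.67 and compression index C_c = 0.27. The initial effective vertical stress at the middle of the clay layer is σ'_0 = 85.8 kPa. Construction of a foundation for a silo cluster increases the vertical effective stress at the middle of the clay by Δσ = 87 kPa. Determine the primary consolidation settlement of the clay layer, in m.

Final effective stress: σ'_f = σ'_0 + Δσ = 85.8 + 87 = 172.8 kPa.
Normally consolidated clay, so the full stress increment lies on the virgin compression line:
S_c = C_c·H/(1+e₀)·log₁₀(σ'_f/σ'_0) = 0.27×3.7/(1+0.67)×log₁₀(172.8/85.8)
    = 0.5982 × 0.30406 = 0.1819 m

S_c ≈ 0.182 m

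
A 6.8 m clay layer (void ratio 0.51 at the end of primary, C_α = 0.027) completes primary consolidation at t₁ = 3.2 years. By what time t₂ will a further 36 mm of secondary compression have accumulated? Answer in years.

S_s = C_α·H/(1+e_p)·log₁₀(t₂/t₁) ⇒ log₁₀(t₂/t₁) = S_s·(1+e_p)/(C_α·H).
log₁₀(t₂/t₁) = 0.036 × (1+0.51) / (0.027×6.8) = 0.2961
t₂ = t₁ × 10^0.2961 = 3.2 × 1.977 = 6.327 years

t₂ ≈ 6.33 years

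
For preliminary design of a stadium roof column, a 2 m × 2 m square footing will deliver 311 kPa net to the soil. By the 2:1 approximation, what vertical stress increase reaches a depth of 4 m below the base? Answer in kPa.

By the 2:1 method the load spreads at 1 horizontal : 2 vertical, so at depth z the loaded area has grown by z in each plan dimension:
Δσ = qBL/((B+z)(L+z)) = 311×2×2/((2+4)(2+4)) = 34.556 kPa

Δσ_z ≈ 34.6 kPa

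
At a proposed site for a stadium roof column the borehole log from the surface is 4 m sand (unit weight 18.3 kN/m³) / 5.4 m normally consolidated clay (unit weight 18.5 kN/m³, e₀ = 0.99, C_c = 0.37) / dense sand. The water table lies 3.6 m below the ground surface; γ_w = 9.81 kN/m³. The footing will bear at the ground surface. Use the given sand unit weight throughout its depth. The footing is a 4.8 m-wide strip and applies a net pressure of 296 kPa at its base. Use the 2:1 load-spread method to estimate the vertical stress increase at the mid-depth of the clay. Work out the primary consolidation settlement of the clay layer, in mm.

Mid-depth of clay below the ground surface: z = 4 + 5.4/2 = 6.7 m.
Total vertical stress at mid-clay: σ_v = 18.3×4 + 18.5×2.7 = 123.15 kPa.
Pore pressure: u = 9.81×(6.7 − 3.6) = 30.411 kPa.
Initial effective stress: σ'_0 = σ_v − u = 123.15 − 30.411 = 92.739 kPa.
Stress increase at mid-clay by the 2:1 spreading method:
Δσ = qB/(B+z) = 296×4.8/(4.8+6.7) = 123.55 kPa
Final effective stress: σ'_f = σ'_0 + Δσ = 92.739 + 123.55 = 216.29 kPa.
Normally consolidated clay, so the full stress increment lies on the virgin compression line:
S_c = C_c·H/(1+e₀)·log₁₀(σ'_f/σ'_0) = 0.37×5.4/(1+0.99)×log₁₀(216.29/92.739)
    = 1.004 × 0.36777 = 0.3692 m

S_c ≈ 369 mm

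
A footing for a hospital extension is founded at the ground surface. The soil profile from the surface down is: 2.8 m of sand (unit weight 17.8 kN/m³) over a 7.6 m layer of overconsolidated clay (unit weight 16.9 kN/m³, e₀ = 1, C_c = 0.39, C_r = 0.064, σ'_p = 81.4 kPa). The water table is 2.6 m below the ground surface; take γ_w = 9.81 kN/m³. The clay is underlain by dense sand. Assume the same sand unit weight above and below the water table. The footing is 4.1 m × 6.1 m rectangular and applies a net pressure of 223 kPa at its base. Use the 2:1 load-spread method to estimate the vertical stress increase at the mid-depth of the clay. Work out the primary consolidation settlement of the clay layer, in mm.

Mid-depth of clay below the ground surface: z = 2.8 + 7.6/2 = 6.6 m.
Total vertical stress at mid-clay: σ_v = 17.8×2.8 + 16.9×3.8 = 114.06 kPa.
Pore pressure: u = 9.81×(6.6 − 2.6) = 39.24 kPa.
Initial effective stress: σ'_0 = σ_v − u = 114.06 − 39.24 = 74.82 kPa.
Stress increase at mid-clay by the 2:1 spreading method:
Δσ = qBL/((B+z)(L+z)) = 223×4.1×6.1/((4.1+6.6)(6.1+6.6)) = 41.042 kPa
Final effective stress: σ'_f = 74.82 + 41.042 = 115.86 kPa.
σ'_f = 115.86 > σ'_p = 81.4 kPa, so the stress path crosses the preconsolidation pressure — recompression up to σ'_p, then virgin compression beyond:
S_c = H/(1+e₀)·[C_r·log₁₀(σ'_p/σ'_0) + C_c·log₁₀(σ'_f/σ'_p)]
    = 7.6/2 × [0.064×log₁₀(81.4/74.82) + 0.39×log₁₀(115.86/81.4)]
    = 3.8 × [0.0023428 + 0.059791] = 0.2361 m

S_c ≈ 236 mm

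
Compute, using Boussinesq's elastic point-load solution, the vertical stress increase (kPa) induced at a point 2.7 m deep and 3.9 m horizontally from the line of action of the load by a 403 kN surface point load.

Δσ_z ≈ 1.58 kPa

Boussinesq vertical stress below a point load on an elastic half-space:
Δσ_z = 3P/(2πz²) · [1 + (r/z)²]^(−5/2)
r/z = 3.9/2.7 = 1.4444; [1+(r/z)²]^(−5/2) = 0.059753.
Δσ_z = 3×403/(2π×2.7²) × 0.059753 = 26.395 × 0.059753 = 1.577 kPa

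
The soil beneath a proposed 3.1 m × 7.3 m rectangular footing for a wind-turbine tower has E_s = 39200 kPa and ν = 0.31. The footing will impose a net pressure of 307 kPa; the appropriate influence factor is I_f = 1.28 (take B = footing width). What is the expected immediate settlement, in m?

S_e ≈ 0.0281 m

Immediate (elastic) settlement: S_e = q·B·(1−ν²)/E_s · I_f.
S_e = 307 × 3.1 × (1 − 0.31²) / 39200 × 1.28
    = 307 × 3.1 × 0.9039 / 39200 × 1.28
    = 0.02809 m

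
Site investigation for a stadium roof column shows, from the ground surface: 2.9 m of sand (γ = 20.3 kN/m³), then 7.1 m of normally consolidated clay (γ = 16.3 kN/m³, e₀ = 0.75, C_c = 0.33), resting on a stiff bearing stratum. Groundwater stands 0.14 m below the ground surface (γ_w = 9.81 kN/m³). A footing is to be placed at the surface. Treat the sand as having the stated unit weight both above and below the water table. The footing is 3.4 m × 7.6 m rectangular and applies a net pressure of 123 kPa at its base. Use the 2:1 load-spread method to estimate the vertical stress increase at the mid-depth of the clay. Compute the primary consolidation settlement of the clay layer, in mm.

Mid-depth of clay below the ground surface: z = 2.9 + 7.1/2 = 6.45 m.
Total vertical stress at mid-clay: σ_v = 20.3×2.9 + 16.3×3.55 = 116.73 kPa.
Pore pressure: u = 9.81×(6.45 − 0.14) = 61.901 kPa.
Initial effective stress: σ'_0 = σ_v − u = 116.73 − 61.901 = 54.829 kPa.
Stress increase at mid-clay by the 2:1 spreading method:
Δσ = qBL/((B+z)(L+z)) = 123×3.4×7.6/((3.4+6.45)(7.6+6.45)) = 22.966 kPa
Final effective stress: σ'_f = σ'_0 + Δσ = 54.829 + 22.966 = 77.795 kPa.
Normally consolidated clay, so the full stress increment lies on the virgin compression line:
S_c = C_c·H/(1+e₀)·log₁₀(σ'_f/σ'_0) = 0.33×7.1/(1+0.75)×log₁₀(77.795/54.829)
    = 1.3389 × 0.15194 = 0.2034 m

S_c ≈ 203 mm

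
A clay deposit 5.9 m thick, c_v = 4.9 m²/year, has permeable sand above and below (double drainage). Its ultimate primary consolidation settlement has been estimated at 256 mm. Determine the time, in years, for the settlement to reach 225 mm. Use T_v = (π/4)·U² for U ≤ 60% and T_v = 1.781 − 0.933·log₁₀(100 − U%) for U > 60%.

t ≈ 1.37 years

Drainage path length: H_d = H/2 = 2.95 m (double drainage).
U = S(t)/S_ult = 225/256 = 0.8789.
U > 60%: T_v = 1.781 − 0.933·log₁₀(100 − 87.891) = 0.77045.
t = T_v·H_d²/c_v = 0.77045×2.95²/4.9 = 1.368 years.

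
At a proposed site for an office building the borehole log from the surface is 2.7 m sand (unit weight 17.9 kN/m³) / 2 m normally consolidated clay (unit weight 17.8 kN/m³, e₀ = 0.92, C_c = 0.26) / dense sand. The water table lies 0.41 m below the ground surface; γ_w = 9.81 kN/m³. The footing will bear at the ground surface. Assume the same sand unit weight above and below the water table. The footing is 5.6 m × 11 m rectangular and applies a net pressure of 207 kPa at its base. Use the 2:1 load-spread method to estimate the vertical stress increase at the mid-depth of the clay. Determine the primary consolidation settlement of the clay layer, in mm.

Mid-depth of clay below the ground surface: z = 2.7 + 2/2 = 3.7 m.
Total vertical stress at mid-clay: σ_v = 17.9×2.7 + 17.8×1 = 66.13 kPa.
Pore pressure: u = 9.81×(3.7 − 0.41) = 32.275 kPa.
Initial effective stress: σ'_0 = σ_v − u = 66.13 − 32.275 = 33.855 kPa.
Stress increase at mid-clay by the 2:1 spreading method:
Δσ = qBL/((B+z)(L+z)) = 207×5.6×11/((5.6+3.7)(11+3.7)) = 93.272 kPa
Final effective stress: σ'_f = σ'_0 + Δσ = 33.855 + 93.272 = 127.13 kPa.
Normally consolidated clay, so the full stress increment lies on the virgin compression line:
S_c = C_c·H/(1+e₀)·log₁₀(σ'_f/σ'_0) = 0.26×2/(1+0.92)×log₁₀(127.13/33.855)
    = 0.27083 × 0.57463 = 0.1556 m

S_c ≈ 156 mm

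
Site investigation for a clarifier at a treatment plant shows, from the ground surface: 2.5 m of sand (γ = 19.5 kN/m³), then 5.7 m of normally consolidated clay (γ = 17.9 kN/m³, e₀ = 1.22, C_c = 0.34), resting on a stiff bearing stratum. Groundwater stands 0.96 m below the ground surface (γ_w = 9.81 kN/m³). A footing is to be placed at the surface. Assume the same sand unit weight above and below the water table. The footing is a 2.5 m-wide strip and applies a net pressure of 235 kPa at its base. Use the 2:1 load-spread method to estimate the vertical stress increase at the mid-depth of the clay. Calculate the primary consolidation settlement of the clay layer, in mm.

S_c ≈ 319 mm

Mid-depth of clay below the ground surface: z = 2.5 + 5.7/2 = 5.35 m.
Total vertical stress at mid-clay: σ_v = 19.5×2.5 + 17.9×2.85 = 99.765 kPa.
Pore pressure: u = 9.81×(5.35 − 0.96) = 43.066 kPa.
Initial effective stress: σ'_0 = σ_v − u = 99.765 − 43.066 = 56.699 kPa.
Stress increase at mid-clay by the 2:1 spreading method:
Δσ = qB/(B+z) = 235×2.5/(2.5+5.35) = 74.841 kPa
Final effective stress: σ'_f = σ'_0 + Δσ = 56.699 + 74.841 = 131.54 kPa.
Normally consolidated clay, so the full stress increment lies on the virgin compression line:
S_c = C_c·H/(1+e₀)·log₁₀(σ'_f/σ'_0) = 0.34×5.7/(1+1.22)×log₁₀(131.54/56.699)
    = 0.87297 × 0.36548 = 0.3191 m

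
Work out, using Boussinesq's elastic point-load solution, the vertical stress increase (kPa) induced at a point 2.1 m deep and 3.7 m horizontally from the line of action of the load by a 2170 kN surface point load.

Δσ_z ≈ 6.88 kPa

Boussinesq vertical stress below a point load on an elastic half-space:
Δσ_z = 3P/(2πz²) · [1 + (r/z)²]^(−5/2)
r/z = 3.7/2.1 = 1.7619; [1+(r/z)²]^(−5/2) = 0.029302.
Δσ_z = 3×2170/(2π×2.1²) × 0.029302 = 234.94 × 0.029302 = 6.884 kPa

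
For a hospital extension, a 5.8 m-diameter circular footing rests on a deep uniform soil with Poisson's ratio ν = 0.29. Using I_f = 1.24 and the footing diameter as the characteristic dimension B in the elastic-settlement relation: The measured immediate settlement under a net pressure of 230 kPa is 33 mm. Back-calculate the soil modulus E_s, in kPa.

E_s ≈ 45900 kPa

S_e = q·B·(1−ν²)/E_s · I_f  ⇒  E_s = q·B·(1−ν²)·I_f / S_e.
E_s = 230 × 5.8 × 0.9159 × 1.24 / 0.033 = 45910 kPa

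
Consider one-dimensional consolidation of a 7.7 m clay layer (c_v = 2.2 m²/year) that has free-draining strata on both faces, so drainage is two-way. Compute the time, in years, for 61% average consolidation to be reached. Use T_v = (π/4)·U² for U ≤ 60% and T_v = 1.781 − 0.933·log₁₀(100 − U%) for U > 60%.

Drainage path length: H_d = H/2 = 3.85 m (double drainage).
U > 60%: T_v = 1.781 − 0.933·log₁₀(100 − 61) = 0.29654.
t = T_v·H_d²/c_v = 0.29654×3.85²/2.2 = 1.998 years.

t ≈ 2 years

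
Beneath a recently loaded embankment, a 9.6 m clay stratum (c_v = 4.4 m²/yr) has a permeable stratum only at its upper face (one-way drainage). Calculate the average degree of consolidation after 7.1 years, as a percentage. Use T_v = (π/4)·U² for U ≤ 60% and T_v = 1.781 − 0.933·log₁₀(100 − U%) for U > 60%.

U ≈ 64.9 %

Drainage path length: H_d = H = 9.6 m (single drainage).
T_v = c_v·t/H_d² = 4.4×7.1/9.6² = 0.33898.
T_v = 0.33898 corresponds to the U > 60% branch:
U = 1 − 10^((1.781 − T_v)/0.933)/100 = 0.6488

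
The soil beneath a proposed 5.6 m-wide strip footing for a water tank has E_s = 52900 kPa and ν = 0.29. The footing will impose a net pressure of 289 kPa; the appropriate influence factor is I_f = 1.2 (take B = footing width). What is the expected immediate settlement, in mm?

Immediate (elastic) settlement: S_e = q·B·(1−ν²)/E_s · I_f.
S_e = 289 × 5.6 × (1 − 0.29²) / 52900 × 1.2
    = 289 × 5.6 × 0.9159 / 52900 × 1.2
    = 0.03362 m = 33.62 mm

S_e ≈ 33.6 mm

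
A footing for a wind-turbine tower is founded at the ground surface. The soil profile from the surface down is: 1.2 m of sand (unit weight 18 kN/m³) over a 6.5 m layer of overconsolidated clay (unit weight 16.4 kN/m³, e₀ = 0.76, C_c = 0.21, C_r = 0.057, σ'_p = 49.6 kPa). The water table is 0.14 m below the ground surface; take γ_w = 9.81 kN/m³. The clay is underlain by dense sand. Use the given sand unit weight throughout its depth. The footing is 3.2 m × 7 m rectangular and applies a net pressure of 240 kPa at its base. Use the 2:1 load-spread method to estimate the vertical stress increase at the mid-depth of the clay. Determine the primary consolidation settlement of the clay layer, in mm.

Mid-depth of clay below the ground surface: z = 1.2 + 6.5/2 = 4.45 m.
Total vertical stress at mid-clay: σ_v = 18×1.2 + 16.4×3.25 = 74.9 kPa.
Pore pressure: u = 9.81×(4.45 − 0.14) = 42.281 kPa.
Initial effective stress: σ'_0 = σ_v − u = 74.9 − 42.281 = 32.619 kPa.
Stress increase at mid-clay by the 2:1 spreading method:
Δσ = qBL/((B+z)(L+z)) = 240×3.2×7/((3.2+4.45)(7+4.45)) = 61.375 kPa
Final effective stress: σ'_f = 32.619 + 61.375 = 93.994 kPa.
σ'_f = 93.994 > σ'_p = 49.6 kPa, so the stress path crosses the preconsolidation pressure — recompression up to σ'_p, then virgin compression beyond:
S_c = H/(1+e₀)·[C_r·log₁₀(σ'_p/σ'_0) + C_c·log₁₀(σ'_f/σ'_p)]
    = 6.5/1.76 × [0.057×log₁₀(49.6/32.619) + 0.21×log₁₀(93.994/49.6)]
    = 3.6932 × [0.010375 + 0.0583] = 0.2536 m

S_c ≈ 254 mm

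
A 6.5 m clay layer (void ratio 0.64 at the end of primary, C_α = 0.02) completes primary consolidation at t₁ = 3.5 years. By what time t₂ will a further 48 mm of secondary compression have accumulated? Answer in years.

t₂ ≈ 14.1 years

S_s = C_α·H/(1+e_p)·log₁₀(t₂/t₁) ⇒ log₁₀(t₂/t₁) = S_s·(1+e_p)/(C_α·H).
log₁₀(t₂/t₁) = 0.048 × (1+0.64) / (0.02×6.5) = 0.6055
t₂ = t₁ × 10^0.6055 = 3.5 × 4.032 = 14.11 years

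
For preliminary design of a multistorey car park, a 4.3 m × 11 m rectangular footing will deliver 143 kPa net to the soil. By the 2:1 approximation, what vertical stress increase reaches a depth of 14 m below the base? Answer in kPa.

Δσ_z ≈ 14.8 kPa

By the 2:1 method the load spreads at 1 horizontal : 2 vertical, so at depth z the loaded area has grown by z in each plan dimension:
Δσ = qBL/((B+z)(L+z)) = 143×4.3×11/((4.3+14)(11+14)) = 14.784 kPa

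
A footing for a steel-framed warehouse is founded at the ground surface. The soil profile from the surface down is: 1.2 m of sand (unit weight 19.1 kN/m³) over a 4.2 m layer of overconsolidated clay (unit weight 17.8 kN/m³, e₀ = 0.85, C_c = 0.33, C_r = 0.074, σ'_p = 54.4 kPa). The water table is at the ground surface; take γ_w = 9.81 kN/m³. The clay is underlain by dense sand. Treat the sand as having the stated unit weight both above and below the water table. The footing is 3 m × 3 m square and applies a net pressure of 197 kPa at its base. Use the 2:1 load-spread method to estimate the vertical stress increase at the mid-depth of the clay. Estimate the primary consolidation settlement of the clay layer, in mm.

S_c ≈ 143 mm

Mid-depth of clay below the ground surface: z = 1.2 + 4.2/2 = 3.3 m.
Total vertical stress at mid-clay: σ_v = 19.1×1.2 + 17.8×2.1 = 60.3 kPa.
Pore pressure: u = 9.81×(3.3 − 0) = 32.373 kPa.
Initial effective stress: σ'_0 = σ_v − u = 60.3 − 32.373 = 27.927 kPa.
Stress increase at mid-clay by the 2:1 spreading method:
Δσ = qBL/((B+z)(L+z)) = 197×3×3/((3+3.3)(3+3.3)) = 44.671 kPa
Final effective stress: σ'_f = 27.927 + 44.671 = 72.598 kPa.
σ'_f = 72.598 > σ'_p = 54.4 kPa, so the stress path crosses the preconsolidation pressure — recompression up to σ'_p, then virgin compression beyond:
S_c = H/(1+e₀)·[C_r·log₁₀(σ'_p/σ'_0) + C_c·log₁₀(σ'_f/σ'_p)]
    = 4.2/1.85 × [0.074×log₁₀(54.4/27.927) + 0.33×log₁₀(72.598/54.4)]
    = 2.2703 × [0.021429 + 0.041357] = 0.1425 m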